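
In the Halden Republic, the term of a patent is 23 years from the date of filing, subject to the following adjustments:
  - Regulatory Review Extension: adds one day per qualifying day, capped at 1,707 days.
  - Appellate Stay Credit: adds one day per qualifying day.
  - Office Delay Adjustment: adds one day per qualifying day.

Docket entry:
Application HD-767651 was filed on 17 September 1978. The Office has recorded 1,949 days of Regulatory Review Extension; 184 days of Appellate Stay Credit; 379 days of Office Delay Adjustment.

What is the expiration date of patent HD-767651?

2007-12-05

Base term: filing date + 23 years → 17 September 2001.
Regulatory Review Extension: 1949 days claimed exceeds the 1707-day cap, so +1707 days → 21 May 2006.
Appellate Stay Credit: +184 days → 21 November 2006.
Office Delay Adjustment: +379 days → 5 December 2007.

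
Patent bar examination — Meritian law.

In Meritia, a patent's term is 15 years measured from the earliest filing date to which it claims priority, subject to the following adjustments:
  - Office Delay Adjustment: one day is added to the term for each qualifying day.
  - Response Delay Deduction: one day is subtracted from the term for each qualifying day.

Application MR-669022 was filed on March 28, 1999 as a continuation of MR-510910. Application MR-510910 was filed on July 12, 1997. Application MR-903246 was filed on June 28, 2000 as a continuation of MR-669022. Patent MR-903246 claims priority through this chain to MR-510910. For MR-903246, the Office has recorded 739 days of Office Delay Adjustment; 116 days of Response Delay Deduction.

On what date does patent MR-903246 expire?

Earliest priority filing: 12 July 1997.
Base term: 12 July 1997 + 15 years → 12 July 2012.
Office Delay Adjustment: +739 days → 21 July 2014.
Response Delay Deduction: −116 days → 27 March 2014.

March 27, 2014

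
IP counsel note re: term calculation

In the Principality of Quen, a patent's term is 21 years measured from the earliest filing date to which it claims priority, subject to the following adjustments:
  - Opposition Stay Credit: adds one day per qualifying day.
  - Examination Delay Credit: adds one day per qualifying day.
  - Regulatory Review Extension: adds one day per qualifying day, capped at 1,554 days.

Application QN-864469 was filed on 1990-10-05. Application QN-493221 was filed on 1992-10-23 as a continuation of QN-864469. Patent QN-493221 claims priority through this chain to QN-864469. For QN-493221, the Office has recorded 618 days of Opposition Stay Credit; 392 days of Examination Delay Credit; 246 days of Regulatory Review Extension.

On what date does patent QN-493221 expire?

2015-03-14

Earliest priority filing: 5 October 1990.
Base term: 5 October 1990 + 21 years → 5 October 2011.
Opposition Stay Credit: +618 days → 14 June 2013.
Examination Delay Credit: +392 days → 11 July 2014.
Regulatory Review Extension: 246 days (within the 1554-day cap) → +246 days → 14 March 2015.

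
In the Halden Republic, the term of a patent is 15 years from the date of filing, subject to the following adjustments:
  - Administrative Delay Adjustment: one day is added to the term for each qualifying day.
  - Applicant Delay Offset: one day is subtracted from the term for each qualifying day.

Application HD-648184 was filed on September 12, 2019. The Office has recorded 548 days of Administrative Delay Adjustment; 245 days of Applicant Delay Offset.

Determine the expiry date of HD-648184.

Base term: filing date + 15 years → 12 September 2034.
Administrative Delay Adjustment: +548 days → 13 March 2036.
Applicant Delay Offset: −245 days → 12 July 2035.

2035-07-12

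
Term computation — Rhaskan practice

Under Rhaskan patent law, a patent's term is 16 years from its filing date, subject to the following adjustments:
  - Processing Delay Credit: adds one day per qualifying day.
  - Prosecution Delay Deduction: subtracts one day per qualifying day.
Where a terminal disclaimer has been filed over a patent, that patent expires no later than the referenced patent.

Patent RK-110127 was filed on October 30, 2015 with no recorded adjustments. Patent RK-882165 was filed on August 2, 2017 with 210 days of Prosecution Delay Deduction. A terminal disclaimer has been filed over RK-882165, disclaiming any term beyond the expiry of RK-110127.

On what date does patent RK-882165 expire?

October 30, 2031

Natural term of RK-882165:
  Base: filing + 16 years → 2 August 2033.
  Prosecution Delay Deduction: −210 days → 4 January 2033.
Expiry of referenced patent RK-110127:
  Base: filing + 16 years → 30 October 2031.
Terminal disclaimer: RK-882165 expires on the earlier of 4 January 2033 and 30 October 2031.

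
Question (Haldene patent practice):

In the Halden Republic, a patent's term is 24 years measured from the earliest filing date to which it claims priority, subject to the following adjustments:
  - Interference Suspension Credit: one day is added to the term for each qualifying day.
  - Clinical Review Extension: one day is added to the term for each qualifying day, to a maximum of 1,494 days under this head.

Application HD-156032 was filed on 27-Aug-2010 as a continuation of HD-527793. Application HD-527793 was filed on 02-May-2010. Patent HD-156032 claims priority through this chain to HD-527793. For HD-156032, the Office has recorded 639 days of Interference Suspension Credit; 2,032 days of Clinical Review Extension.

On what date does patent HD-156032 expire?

Earliest priority filing: 2 May 2010.
Base term: 2 May 2010 + 24 years → 2 May 2034.
Interference Suspension Credit: +639 days → 31 January 2036.
Clinical Review Extension: 2032 days claimed exceeds the 1494-day cap, so +1494 days → 4 March 2040.

2040-03-04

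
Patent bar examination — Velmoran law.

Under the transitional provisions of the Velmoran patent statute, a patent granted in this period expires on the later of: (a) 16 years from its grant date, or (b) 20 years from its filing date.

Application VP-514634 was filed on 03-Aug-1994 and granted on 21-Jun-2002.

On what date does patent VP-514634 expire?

(a) grant + 16 years → 21 June 2018.
(b) filing + 20 years → 3 August 2014.
Later of the two: 21 June 2018.

June 21, 2018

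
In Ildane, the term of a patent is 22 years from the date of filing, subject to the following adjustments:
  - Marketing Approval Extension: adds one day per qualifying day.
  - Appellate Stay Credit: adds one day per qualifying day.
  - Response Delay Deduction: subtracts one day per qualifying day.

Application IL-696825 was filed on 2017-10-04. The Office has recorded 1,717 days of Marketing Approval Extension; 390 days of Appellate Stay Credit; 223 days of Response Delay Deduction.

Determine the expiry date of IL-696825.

Base term: filing date + 22 years → 4 October 2039.
Marketing Approval Extension: +1717 days → 16 June 2044.
Appellate Stay Credit: +390 days → 11 July 2045.
Response Delay Deduction: −223 days → 30 November 2044.

November 30, 2044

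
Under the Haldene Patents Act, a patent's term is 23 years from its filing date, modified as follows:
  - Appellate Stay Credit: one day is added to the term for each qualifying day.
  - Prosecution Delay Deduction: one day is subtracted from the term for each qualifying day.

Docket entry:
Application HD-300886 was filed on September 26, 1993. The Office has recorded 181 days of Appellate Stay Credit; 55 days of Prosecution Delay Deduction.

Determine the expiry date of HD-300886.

Base term: filing date + 23 years → 26 September 2016.
Appellate Stay Credit: +181 days → 26 March 2017.
Prosecution Delay Deduction: −55 days → 30 January 2017.

2017-01-30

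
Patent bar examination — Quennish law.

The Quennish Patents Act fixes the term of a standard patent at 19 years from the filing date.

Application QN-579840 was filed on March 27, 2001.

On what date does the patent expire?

Filing date + 19 years → 27 March 2020.

2020-03-27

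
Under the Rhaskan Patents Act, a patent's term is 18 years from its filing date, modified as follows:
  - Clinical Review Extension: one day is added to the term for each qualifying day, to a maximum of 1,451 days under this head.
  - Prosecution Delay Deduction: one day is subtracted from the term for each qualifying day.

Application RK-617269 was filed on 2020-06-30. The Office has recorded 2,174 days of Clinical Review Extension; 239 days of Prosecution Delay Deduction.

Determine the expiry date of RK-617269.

2041-10-24

Base term: filing date + 18 years → 30 June 2038.
Clinical Review Extension: 2174 days claimed exceeds the 1451-day cap, so +1451 days → 20 June 2042.
Prosecution Delay Deduction: −239 days → 24 October 2041.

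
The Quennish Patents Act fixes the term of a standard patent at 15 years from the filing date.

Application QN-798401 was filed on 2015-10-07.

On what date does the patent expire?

Filing date + 15 years → 7 October 2030.

October 7, 2030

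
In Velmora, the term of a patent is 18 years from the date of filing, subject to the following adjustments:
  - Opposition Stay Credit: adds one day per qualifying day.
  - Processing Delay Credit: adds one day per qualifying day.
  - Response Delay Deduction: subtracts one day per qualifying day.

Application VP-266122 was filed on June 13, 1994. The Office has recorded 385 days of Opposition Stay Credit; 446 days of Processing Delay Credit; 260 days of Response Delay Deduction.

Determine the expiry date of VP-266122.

Base term: filing date + 18 years → 13 June 2012.
Opposition Stay Credit: +385 days → 3 July 2013.
Processing Delay Credit: +446 days → 22 September 2014.
Response Delay Deduction: −260 days → 5 January 2014.

2014-01-05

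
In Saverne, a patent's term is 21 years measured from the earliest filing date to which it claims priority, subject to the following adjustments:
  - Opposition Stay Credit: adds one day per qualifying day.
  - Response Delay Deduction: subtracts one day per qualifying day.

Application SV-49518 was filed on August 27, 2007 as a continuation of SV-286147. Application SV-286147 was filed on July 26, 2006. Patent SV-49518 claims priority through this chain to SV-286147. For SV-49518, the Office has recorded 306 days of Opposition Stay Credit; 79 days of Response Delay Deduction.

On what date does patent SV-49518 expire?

Earliest priority filing: 26 July 2006.
Base term: 26 July 2006 + 21 years → 26 July 2027.
Opposition Stay Credit: +306 days → 27 May 2028.
Response Delay Deduction: −79 days → 9 March 2028.

March 9, 2028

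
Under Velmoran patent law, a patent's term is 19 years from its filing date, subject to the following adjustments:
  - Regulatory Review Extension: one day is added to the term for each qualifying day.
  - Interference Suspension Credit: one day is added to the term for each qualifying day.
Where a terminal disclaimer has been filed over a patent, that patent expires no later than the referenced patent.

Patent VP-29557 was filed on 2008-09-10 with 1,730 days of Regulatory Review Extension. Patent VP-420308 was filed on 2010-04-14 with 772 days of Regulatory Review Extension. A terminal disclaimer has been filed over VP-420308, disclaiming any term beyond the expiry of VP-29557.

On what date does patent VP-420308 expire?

2031-05-26

Natural term of VP-420308:
  Base: filing + 19 years → 14 April 2029.
  Regulatory Review Extension: +772 days → 26 May 2031.
Expiry of referenced patent VP-29557:
  Base: filing + 19 years → 10 September 2027.
  Regulatory Review Extension: +1730 days → 5 June 2032.
Terminal disclaimer: VP-420308 expires on the earlier of 26 May 2031 and 5 June 2032.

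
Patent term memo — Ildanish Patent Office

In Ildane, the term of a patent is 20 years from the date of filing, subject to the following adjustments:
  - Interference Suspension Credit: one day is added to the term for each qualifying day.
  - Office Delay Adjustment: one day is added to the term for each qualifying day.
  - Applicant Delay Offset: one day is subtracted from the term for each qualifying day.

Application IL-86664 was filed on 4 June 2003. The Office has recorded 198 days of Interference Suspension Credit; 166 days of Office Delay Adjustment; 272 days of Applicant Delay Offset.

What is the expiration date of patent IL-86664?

2023-09-04

Base term: filing date + 20 years → 4 June 2023.
Interference Suspension Credit: +198 days → 19 December 2023.
Office Delay Adjustment: +166 days → 2 June 2024.
Applicant Delay Offset: −272 days → 4 September 2023.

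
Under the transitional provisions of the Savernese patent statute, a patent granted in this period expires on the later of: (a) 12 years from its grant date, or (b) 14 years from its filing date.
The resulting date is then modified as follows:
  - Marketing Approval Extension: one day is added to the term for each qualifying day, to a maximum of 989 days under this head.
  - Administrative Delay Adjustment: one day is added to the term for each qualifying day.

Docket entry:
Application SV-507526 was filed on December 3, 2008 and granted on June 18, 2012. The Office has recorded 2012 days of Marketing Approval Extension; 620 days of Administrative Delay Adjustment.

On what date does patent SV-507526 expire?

(a) grant + 12 years → 18 June 2024.
(b) filing + 14 years → 3 December 2022.
Later of the two: 18 June 2024.
Marketing Approval Extension: 2012 days claimed exceeds the 989-day cap, so +989 days → 4 March 2027.
Administrative Delay Adjustment: +620 days → 13 November 2028.

2028-11-13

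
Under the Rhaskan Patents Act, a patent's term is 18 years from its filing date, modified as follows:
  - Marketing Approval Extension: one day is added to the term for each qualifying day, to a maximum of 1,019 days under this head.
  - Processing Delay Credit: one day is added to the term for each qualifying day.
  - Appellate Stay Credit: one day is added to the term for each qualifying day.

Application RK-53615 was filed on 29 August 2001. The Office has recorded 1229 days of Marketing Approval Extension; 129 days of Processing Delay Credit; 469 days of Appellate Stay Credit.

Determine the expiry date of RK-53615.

Base term: filing date + 18 years → 29 August 2019.
Marketing Approval Extension: 1229 days claimed exceeds the 1019-day cap, so +1019 days → 13 June 2022.
Processing Delay Credit: +129 days → 20 October 2022.
Appellate Stay Credit: +469 days → 1 February 2024.

2024-02-01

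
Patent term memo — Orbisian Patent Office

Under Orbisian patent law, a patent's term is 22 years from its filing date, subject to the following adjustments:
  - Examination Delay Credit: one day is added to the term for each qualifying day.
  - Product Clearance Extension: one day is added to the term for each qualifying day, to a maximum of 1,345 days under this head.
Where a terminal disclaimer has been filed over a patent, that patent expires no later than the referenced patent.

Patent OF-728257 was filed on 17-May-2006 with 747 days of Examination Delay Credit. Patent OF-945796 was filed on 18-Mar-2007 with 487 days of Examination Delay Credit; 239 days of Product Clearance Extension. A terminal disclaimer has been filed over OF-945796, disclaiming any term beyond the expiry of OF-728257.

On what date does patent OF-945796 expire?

2030-06-03

Natural term of OF-945796:
  Base: filing + 22 years → 18 March 2029.
  Examination Delay Credit: +487 days → 18 July 2030.
  Product Clearance Extension: 239 days (within the 1345-day cap) → +239 days → 14 March 2031.
Expiry of referenced patent OF-728257:
  Base: filing + 22 years → 17 May 2028.
  Examination Delay Credit: +747 days → 3 June 2030.
Terminal disclaimer: OF-945796 expires on the earlier of 14 March 2031 and 3 June 2030.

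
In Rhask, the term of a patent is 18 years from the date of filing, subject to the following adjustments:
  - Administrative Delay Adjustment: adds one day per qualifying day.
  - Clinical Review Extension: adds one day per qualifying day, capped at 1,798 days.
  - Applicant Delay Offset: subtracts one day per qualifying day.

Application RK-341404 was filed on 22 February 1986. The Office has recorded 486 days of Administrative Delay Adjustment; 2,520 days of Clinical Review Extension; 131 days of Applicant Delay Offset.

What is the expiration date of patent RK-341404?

January 14, 2010

Base term: filing date + 18 years → 22 February 2004.
Administrative Delay Adjustment: +486 days → 22 June 2005.
Clinical Review Extension: 2520 days claimed exceeds the 1798-day cap, so +1798 days → 25 May 2010.
Applicant Delay Offset: −131 days → 14 January 2010.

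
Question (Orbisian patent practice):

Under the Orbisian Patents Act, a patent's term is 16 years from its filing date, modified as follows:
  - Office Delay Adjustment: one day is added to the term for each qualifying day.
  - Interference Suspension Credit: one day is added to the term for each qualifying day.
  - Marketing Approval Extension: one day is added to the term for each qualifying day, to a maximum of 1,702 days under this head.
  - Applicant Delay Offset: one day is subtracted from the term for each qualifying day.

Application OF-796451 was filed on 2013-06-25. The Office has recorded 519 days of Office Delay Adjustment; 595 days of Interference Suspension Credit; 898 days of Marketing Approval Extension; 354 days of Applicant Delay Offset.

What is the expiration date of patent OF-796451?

2034-01-08

Base term: filing date + 16 years → 25 June 2029.
Office Delay Adjustment: +519 days → 26 November 2030.
Interference Suspension Credit: +595 days → 13 July 2032.
Marketing Approval Extension: 898 days (within the 1702-day cap) → +898 days → 28 December 2034.
Applicant Delay Offset: −354 days → 8 January 2034.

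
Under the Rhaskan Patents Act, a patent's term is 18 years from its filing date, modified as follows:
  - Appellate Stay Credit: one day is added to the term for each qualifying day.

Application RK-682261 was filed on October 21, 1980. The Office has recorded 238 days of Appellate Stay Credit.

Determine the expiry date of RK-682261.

Base term: filing date + 18 years → 21 October 1998.
Appellate Stay Credit: +238 days → 16 June 1999.

1999-06-16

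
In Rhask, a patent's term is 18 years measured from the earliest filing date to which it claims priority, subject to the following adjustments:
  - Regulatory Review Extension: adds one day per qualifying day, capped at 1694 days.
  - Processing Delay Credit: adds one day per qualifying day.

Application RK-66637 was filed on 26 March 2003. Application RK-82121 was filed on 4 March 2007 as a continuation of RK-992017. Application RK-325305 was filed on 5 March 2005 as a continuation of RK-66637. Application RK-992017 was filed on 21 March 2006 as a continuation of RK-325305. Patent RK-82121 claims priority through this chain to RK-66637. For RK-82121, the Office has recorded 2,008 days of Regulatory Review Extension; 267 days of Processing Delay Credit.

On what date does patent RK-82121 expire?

August 8, 2026

Earliest priority filing: 26 March 2003.
Base term: 26 March 2003 + 18 years → 26 March 2021.
Regulatory Review Extension: 2008 days claimed exceeds the 1694-day cap, so +1694 days → 14 November 2025.
Processing Delay Credit: +267 days → 8 August 2026.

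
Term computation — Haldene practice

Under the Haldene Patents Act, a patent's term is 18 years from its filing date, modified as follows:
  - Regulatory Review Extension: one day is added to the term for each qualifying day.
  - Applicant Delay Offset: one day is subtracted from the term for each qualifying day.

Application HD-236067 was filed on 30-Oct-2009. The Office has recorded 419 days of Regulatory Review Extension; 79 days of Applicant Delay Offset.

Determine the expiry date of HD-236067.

2028-10-04

Base term: filing date + 18 years → 30 October 2027.
Regulatory Review Extension: +419 days → 22 December 2028.
Applicant Delay Offset: −79 days → 4 October 2028.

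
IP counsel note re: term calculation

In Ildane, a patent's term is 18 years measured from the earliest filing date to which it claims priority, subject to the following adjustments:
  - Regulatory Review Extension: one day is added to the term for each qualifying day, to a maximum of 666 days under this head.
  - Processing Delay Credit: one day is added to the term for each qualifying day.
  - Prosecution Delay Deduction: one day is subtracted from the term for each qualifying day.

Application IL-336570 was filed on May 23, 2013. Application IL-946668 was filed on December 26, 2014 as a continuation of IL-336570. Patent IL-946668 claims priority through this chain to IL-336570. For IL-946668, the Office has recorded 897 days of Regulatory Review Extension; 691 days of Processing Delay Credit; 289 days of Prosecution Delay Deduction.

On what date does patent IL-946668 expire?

2034-04-25

Earliest priority filing: 23 May 2013.
Base term: 23 May 2013 + 18 years → 23 May 2031.
Regulatory Review Extension: 897 days claimed exceeds the 666-day cap, so +666 days → 19 March 2033.
Processing Delay Credit: +691 days → 8 February 2035.
Prosecution Delay Deduction: −289 days → 25 April 2034.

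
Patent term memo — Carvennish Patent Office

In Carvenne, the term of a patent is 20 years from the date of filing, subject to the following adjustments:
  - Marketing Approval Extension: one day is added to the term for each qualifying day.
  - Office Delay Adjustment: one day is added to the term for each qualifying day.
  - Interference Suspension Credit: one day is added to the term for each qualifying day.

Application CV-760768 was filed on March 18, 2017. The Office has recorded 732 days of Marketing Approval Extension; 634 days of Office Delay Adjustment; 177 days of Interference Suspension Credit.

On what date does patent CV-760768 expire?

Base term: filing date + 20 years → 18 March 2037.
Marketing Approval Extension: +732 days → 20 March 2039.
Office Delay Adjustment: +634 days → 13 December 2040.
Interference Suspension Credit: +177 days → 8 June 2041.

2041-06-08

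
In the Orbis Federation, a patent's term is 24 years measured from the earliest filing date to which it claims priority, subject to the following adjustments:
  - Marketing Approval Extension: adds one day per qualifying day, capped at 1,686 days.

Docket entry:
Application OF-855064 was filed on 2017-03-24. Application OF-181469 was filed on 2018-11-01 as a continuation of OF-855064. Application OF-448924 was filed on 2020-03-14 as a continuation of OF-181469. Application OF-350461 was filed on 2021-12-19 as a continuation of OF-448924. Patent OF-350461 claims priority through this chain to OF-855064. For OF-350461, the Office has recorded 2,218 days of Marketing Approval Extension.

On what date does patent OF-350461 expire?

2045-11-04

Earliest priority filing: 24 March 2017.
Base term: 24 March 2017 + 24 years → 24 March 2041.
Marketing Approval Extension: 2218 days claimed exceeds the 1686-day cap, so +1686 days → 4 November 2045.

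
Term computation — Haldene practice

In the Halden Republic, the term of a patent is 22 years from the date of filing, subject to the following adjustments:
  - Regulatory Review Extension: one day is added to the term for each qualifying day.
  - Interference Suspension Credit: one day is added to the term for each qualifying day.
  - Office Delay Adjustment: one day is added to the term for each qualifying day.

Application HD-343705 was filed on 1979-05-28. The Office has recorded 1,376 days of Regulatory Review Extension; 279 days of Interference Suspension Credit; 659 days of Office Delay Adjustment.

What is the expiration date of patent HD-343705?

September 28, 2007

Base term: filing date + 22 years → 28 May 2001.
Regulatory Review Extension: +1376 days → 4 March 2005.
Interference Suspension Credit: +279 days → 8 December 2005.
Office Delay Adjustment: +659 days → 28 September 2007.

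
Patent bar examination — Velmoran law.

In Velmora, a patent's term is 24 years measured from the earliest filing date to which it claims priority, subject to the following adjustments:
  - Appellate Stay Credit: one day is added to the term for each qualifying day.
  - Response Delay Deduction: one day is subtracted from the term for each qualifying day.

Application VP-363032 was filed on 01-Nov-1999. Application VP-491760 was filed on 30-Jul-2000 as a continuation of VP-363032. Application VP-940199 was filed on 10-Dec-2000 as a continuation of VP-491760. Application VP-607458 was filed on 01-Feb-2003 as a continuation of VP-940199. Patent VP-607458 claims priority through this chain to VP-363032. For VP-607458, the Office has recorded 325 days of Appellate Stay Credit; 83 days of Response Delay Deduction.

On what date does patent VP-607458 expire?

Earliest priority filing: 1 November 1999.
Base term: 1 November 1999 + 24 years → 1 November 2023.
Appellate Stay Credit: +325 days → 21 September 2024.
Response Delay Deduction: −83 days → 30 June 2024.

June 30, 2024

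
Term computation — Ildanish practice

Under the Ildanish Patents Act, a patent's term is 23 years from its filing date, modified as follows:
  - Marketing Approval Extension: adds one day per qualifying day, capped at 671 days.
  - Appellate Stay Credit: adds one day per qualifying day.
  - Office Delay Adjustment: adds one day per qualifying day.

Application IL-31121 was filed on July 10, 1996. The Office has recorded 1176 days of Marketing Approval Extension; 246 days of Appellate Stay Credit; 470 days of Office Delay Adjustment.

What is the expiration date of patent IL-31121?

Base term: filing date + 23 years → 10 July 2019.
Marketing Approval Extension: 1176 days claimed exceeds the 671-day cap, so +671 days → 11 May 2021.
Appellate Stay Credit: +246 days → 12 January 2022.
Office Delay Adjustment: +470 days → 27 April 2023.

April 27, 2023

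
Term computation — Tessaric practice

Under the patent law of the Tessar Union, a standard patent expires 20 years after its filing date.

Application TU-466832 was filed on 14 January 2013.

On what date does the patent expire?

Filing date + 20 years → 14 January 2033.

January 14, 2033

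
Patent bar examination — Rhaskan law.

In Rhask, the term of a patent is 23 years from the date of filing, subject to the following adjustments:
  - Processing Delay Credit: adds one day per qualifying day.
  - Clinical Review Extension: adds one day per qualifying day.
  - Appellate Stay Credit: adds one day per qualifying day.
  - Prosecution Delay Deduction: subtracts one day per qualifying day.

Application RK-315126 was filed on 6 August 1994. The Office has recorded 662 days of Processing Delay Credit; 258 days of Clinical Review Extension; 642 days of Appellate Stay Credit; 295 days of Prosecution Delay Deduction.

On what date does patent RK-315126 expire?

Base term: filing date + 23 years → 6 August 2017.
Processing Delay Credit: +662 days → 30 May 2019.
Clinical Review Extension: +258 days → 12 February 2020.
Appellate Stay Credit: +642 days → 15 November 2021.
Prosecution Delay Deduction: −295 days → 24 January 2021.

2021-01-24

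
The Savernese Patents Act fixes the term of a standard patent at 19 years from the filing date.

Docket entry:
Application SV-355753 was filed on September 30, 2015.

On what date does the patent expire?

Filing date + 19 years → 30 September 2034.

2034-09-30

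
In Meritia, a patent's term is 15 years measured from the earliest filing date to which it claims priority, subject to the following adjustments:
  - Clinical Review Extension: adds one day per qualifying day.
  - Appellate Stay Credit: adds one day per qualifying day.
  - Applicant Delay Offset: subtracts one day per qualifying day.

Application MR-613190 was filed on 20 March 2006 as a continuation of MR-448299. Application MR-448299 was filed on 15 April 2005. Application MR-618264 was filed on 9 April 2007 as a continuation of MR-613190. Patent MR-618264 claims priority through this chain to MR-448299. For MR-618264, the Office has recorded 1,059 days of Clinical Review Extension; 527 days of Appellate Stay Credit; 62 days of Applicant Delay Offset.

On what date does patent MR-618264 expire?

Earliest priority filing: 15 April 2005.
Base term: 15 April 2005 + 15 years → 15 April 2020.
Clinical Review Extension: +1059 days → 10 March 2023.
Appellate Stay Credit: +527 days → 18 August 2024.
Applicant Delay Offset: −62 days → 17 June 2024.

June 17, 2024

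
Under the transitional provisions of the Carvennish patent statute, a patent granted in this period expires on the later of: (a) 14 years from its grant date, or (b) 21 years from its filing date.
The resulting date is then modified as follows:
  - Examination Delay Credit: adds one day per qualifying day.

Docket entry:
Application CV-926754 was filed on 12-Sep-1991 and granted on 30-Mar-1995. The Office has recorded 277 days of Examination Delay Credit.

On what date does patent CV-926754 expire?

2013-06-16

(a) grant + 14 years → 30 March 2009.
(b) filing + 21 years → 12 September 2012.
Later of the two: 12 September 2012.
Examination Delay Credit: +277 days → 16 June 2013.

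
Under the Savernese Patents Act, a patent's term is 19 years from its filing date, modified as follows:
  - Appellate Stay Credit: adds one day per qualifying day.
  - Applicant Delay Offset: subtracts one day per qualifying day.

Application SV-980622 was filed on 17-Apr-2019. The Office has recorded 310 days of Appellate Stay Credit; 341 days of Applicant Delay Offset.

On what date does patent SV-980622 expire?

Base term: filing date + 19 years → 17 April 2038.
Appellate Stay Credit: +310 days → 21 February 2039.
Applicant Delay Offset: −341 days → 17 March 2038.

March 17, 2038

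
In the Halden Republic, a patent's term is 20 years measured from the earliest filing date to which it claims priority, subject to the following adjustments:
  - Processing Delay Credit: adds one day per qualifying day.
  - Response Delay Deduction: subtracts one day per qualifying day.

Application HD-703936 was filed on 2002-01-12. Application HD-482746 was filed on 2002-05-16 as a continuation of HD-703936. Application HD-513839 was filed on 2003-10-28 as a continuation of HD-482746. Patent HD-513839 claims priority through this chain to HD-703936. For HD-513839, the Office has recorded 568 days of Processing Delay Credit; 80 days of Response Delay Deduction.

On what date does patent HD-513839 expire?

Earliest priority filing: 12 January 2002.
Base term: 12 January 2002 + 20 years → 12 January 2022.
Processing Delay Credit: +568 days → 3 August 2023.
Response Delay Deduction: −80 days → 15 May 2023.

2023-05-15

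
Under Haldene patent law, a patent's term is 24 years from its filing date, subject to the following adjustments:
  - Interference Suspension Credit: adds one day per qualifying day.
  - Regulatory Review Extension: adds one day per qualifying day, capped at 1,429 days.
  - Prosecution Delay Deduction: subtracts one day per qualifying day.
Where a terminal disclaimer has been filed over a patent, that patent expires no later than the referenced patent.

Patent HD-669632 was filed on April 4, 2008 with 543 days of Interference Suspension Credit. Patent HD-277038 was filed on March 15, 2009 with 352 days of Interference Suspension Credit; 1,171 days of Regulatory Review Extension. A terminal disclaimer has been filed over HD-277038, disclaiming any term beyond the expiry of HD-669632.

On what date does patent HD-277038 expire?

Natural term of HD-277038:
  Base: filing + 24 years → 15 March 2033.
  Interference Suspension Credit: +352 days → 2 March 2034.
  Regulatory Review Extension: 1171 days (within the 1429-day cap) → +1171 days → 16 May 2037.
Expiry of referenced patent HD-669632:
  Base: filing + 24 years → 4 April 2032.
  Interference Suspension Credit: +543 days → 29 September 2033.
Terminal disclaimer: HD-277038 expires on the earlier of 16 May 2037 and 29 September 2033.

September 29, 2033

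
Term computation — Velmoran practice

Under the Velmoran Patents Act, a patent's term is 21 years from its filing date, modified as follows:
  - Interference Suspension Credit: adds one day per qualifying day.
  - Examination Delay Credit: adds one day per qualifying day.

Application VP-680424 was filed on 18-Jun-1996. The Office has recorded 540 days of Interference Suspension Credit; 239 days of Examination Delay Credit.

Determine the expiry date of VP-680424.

Base term: filing date + 21 years → 18 June 2017.
Interference Suspension Credit: +540 days → 10 December 2018.
Examination Delay Credit: +239 days → 6 August 2019.

August 6, 2019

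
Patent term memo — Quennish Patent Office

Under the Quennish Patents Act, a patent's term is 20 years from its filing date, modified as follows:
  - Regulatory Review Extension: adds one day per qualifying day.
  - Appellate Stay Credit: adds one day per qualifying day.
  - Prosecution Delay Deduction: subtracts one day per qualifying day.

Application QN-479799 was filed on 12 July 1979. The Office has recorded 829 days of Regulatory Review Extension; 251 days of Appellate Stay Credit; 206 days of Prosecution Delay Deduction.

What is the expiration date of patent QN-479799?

December 2, 2001

Base term: filing date + 20 years → 12 July 1999.
Regulatory Review Extension: +829 days → 18 October 2001.
Appellate Stay Credit: +251 days → 26 June 2002.
Prosecution Delay Deduction: −206 days → 2 December 2001.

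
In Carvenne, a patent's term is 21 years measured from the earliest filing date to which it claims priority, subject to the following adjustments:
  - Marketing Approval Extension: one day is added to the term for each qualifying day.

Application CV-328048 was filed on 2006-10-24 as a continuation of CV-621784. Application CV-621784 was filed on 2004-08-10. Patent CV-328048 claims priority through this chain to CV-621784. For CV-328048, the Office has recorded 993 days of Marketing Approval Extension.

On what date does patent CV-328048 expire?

2028-04-29

Earliest priority filing: 10 August 2004.
Base term: 10 August 2004 + 21 years → 10 August 2025.
Marketing Approval Extension: +993 days → 29 April 2028.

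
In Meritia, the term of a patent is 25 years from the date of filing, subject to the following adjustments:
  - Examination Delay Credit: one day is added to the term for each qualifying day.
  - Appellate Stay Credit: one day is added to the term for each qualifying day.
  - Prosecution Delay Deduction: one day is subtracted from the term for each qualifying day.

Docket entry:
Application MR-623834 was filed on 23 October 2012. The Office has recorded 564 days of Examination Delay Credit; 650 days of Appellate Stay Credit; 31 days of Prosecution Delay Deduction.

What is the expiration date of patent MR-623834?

Base term: filing date + 25 years → 23 October 2037.
Examination Delay Credit: +564 days → 10 May 2039.
Appellate Stay Credit: +650 days → 18 February 2041.
Prosecution Delay Deduction: −31 days → 18 January 2041.

2041-01-18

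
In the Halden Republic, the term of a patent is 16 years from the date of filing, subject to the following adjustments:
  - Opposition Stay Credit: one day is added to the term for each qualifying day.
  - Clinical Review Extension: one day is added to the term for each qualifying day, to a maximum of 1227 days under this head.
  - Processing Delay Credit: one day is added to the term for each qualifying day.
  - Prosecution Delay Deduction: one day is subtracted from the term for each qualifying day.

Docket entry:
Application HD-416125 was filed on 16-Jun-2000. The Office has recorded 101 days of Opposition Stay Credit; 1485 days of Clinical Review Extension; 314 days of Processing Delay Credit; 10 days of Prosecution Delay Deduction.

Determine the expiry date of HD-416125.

Base term: filing date + 16 years → 16 June 2016.
Opposition Stay Credit: +101 days → 25 September 2016.
Clinical Review Extension: 1485 days claimed exceeds the 1227-day cap, so +1227 days → 4 February 2020.
Processing Delay Credit: +314 days → 14 December 2020.
Prosecution Delay Deduction: −10 days → 4 December 2020.

December 4, 2020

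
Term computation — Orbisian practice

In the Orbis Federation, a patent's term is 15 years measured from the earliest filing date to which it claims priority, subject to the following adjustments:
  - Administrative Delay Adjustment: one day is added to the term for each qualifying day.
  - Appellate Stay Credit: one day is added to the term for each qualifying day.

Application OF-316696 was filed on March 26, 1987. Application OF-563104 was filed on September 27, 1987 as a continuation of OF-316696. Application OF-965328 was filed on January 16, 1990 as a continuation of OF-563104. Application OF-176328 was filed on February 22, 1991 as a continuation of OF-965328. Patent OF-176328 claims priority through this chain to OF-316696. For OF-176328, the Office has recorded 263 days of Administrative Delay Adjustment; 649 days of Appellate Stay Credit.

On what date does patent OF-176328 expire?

Earliest priority filing: 26 March 1987.
Base term: 26 March 1987 + 15 years → 26 March 2002.
Administrative Delay Adjustment: +263 days → 14 December 2002.
Appellate Stay Credit: +649 days → 23 September 2004.

2004-09-23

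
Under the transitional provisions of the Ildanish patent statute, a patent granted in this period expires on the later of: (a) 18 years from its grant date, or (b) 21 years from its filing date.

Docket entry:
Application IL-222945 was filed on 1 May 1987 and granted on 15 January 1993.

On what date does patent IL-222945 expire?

(a) grant + 18 years → 15 January 2011.
(b) filing + 21 years → 1 May 2008.
Later of the two: 15 January 2011.

January 15, 2011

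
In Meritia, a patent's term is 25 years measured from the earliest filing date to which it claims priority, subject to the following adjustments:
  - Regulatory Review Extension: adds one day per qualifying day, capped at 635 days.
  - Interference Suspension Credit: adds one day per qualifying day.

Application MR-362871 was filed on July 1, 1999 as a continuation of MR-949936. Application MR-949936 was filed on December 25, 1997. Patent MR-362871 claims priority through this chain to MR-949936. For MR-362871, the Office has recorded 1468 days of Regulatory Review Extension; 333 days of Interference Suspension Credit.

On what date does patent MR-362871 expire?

August 19, 2025

Earliest priority filing: 25 December 1997.
Base term: 25 December 1997 + 25 years → 25 December 2022.
Regulatory Review Extension: 1468 days claimed exceeds the 635-day cap, so +635 days → 20 September 2024.
Interference Suspension Credit: +333 days → 19 August 2025.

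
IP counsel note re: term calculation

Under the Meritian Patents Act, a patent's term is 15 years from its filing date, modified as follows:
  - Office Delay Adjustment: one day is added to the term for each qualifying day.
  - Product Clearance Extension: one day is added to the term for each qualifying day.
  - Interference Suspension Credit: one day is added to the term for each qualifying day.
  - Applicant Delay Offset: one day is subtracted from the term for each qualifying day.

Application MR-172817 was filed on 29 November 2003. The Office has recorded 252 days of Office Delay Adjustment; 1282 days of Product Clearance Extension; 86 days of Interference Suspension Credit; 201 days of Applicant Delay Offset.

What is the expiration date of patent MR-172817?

2022-10-18

Base term: filing date + 15 years → 29 November 2018.
Office Delay Adjustment: +252 days → 8 August 2019.
Product Clearance Extension: +1282 days → 10 February 2023.
Interference Suspension Credit: +86 days → 7 May 2023.
Applicant Delay Offset: −201 days → 18 October 2022.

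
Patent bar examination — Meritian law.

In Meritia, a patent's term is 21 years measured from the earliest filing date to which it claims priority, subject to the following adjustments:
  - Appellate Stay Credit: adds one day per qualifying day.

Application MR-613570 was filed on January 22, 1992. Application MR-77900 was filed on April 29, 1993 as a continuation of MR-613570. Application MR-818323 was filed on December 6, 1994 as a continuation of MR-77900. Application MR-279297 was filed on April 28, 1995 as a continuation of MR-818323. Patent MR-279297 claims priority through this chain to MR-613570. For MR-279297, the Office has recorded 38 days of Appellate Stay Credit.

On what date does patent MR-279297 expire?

2013-03-01

Earliest priority filing: 22 January 1992.
Base term: 22 January 1992 + 21 years → 22 January 2013.
Appellate Stay Credit: +38 days → 1 March 2013.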